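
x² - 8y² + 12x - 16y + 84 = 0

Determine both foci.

(-6, -1 - 3√7) and (-6, -1 + 3√7)

Rearranging, (x² + 12x) -8(y² + 2y) = -84.
Complete the square in x and y: (x + 6)² -8(y + 1)² = -84 + 36 - 8 = -56
Divide through by -56 to get (y + 1)²/7 - (x + 6)²/56 = 1.
Hyperbola, center (-6, -1), transverse axis vertical; a² = 7, b² = 56.
c² = a² + b² = 7 + 56 = 63, so c = 3√7.
Foci lie on the vertical axis through the center: (h, k ± c).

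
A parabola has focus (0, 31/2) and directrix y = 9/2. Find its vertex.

The vertex is the midpoint between the focus and the directrix along the axis of symmetry.
Axis is vertical (directrix is horizontal). Vertex y-coordinate = (31/2 + 9/2)/2 = 10; x-coordinate = 0.

(0, 10)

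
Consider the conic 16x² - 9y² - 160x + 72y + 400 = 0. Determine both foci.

(5, -1) and (5, 9)

Collect terms: 16(x² - 10x) -9(y² - 8y) = -400
Complete the square: 16(x - 5)² -9(y - 4)² = -400 + 400 - 144 = -144
Divide through by -144 to get (y - 4)²/16 - (x - 5)²/9 = 1.
Hyperbola, center (5, 4), transverse axis vertical; a² = 16, b² = 9.
c² = a² + b² = 16 + 9 = 25, so c = 5.
Foci lie on the vertical axis through the center: (h, k ± c).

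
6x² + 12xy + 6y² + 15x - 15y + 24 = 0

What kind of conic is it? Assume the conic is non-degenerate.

A = 6, B = 12, C = 6.
Discriminant B² − 4AC = 12² − 4·6·6 = 0.
B² − 4AC = 0 ⇒ parabola.

parabola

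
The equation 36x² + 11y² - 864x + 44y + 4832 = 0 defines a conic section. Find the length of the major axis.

12

Rearranging, 36(x² - 24x) + 11(y² + 4y) = -4832.
36(x - 12)² + 11(y + 2)² = -4832 + 5184 + 44 = 396
Dividing both sides by 396: (x - 12)²/11 + (y + 2)²/36 = 1
Ellipse, center (12, -2), major axis vertical; a² = 36, b² = 11.
a² = 36 so a = 6; the major axis has length 2a = 12.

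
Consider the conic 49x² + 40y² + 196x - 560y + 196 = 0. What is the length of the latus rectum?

80/7

Rearranging, 49(x² + 4x) + 40(y² - 14y) = -196.
Complete the square in x and y: 49(x + 2)² + 40(y - 7)² = -196 + 196 + 1960 = 1960
Divide by 1960: (x + 2)²/40 + (y - 7)²/49 = 1
Ellipse, center (-2, 7), major axis vertical; a² = 49, b² = 40.
Latus rectum length = 2b²/a = 2·40/7 = 80/7.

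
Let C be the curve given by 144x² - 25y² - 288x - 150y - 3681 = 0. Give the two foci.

(-12, -3) and (14, -3)

Group the x- and y-terms: 144(x² - 2x) -25(y² + 6y) = 3681
Complete the square in x and y: 144(x - 1)² -25(y + 3)² = 3681 + 144 - 225 = 3600
Dividing both sides by 3600: (x - 1)²/25 - (y + 3)²/144 = 1
Hyperbola, center (1, -3), transverse axis horizontal; a² = 25, b² = 144.
c² = a² + b² = 25 + 144 = 169, so c = 13.
Foci lie on the horizontal axis through the center: (h ± c, k).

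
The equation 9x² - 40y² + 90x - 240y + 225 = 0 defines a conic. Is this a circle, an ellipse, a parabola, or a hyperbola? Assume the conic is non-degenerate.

No xy term. Coefficients of x² and y² are A = 9, C = -40.
A and C have opposite signs ⇒ hyperbola.

hyperbola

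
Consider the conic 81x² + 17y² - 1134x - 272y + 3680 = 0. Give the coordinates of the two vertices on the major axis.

Group: 81(x² - 14x) + 17(y² - 16y) = -3680
81(x - 7)² + 17(y - 8)² = -3680 + 3969 + 1088 = 1377
Divide by 1377: (x - 7)²/17 + (y - 8)²/81 = 1
Ellipse, center (7, 8), major axis vertical; a² = 81, b² = 17.
a = 9. Vertices at (h, k ± a).

(7, -1) and (7, 17)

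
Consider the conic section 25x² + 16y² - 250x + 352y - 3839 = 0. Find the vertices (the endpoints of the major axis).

(5, -31) and (5, 9)

Group the x- and y-terms: 25(x² - 10x) + 16(y² + 22y) = 3839
25(x - 5)² + 16(y + 11)² = 3839 + 625 + 1936 = 6400
Divide through by 6400 to get (x - 5)²/256 + (y + 11)²/400 = 1.
Ellipse, center (5, -11), major axis vertical; a² = 400, b² = 256.
a = 20. Vertices at (h, k ± a).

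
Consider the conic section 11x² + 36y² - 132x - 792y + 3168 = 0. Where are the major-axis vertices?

(-6, 11) and (18, 11)

Group the x- and y-terms: 11(x² - 12x) + 36(y² - 22y) = -3168
Completing the square gives 11(x - 6)² + 36(y - 11)² = -3168 + 396 + 4356 = 1584.
Divide by 1584: (x - 6)²/144 + (y - 11)²/44 = 1
Ellipse, center (6, 11), major axis horizontal; a² = 144, b² = 44.
a = 12. Vertices at (h ± a, k).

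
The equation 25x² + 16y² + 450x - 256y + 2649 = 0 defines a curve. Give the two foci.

(-9, 5) and (-9, 11)

Rearranging, 25(x² + 18x) + 16(y² - 16y) = -2649.
Completing the square gives 25(x + 9)² + 16(y - 8)² = -2649 + 2025 + 1024 = 400.
Divide by 400: (x + 9)²/16 + (y - 8)²/25 = 1
Ellipse, center (-9, 8), major axis vertical; a² = 25, b² = 16.
c² = a² - b² = 25 - 16 = 9, so c = 3.
Foci lie on the vertical axis through the center: (h, k ± c).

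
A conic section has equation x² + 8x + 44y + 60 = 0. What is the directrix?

y = 10

Only x is squared. Complete the square in x: (x + 4)² = -44(y + 1).
Vertex (-4, -1); 4p = -44 so p = -11. Opens down.
Directrix is the horizontal line y = k − p = -1 − (-11) = 10.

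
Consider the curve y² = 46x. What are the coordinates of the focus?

Vertex (0, 0); 4p = 46 so p = 23/2. Opens right.
Focus is p units from the vertex along the axis: (h + p, k).

(23/2, 0)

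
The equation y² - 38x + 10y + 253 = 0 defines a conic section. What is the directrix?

x = -7/2

Only y is squared. Complete the square in y: (y + 5)² = 38(x - 6).
Vertex (6, -5); 4p = 38 so p = 19/2. Opens right.
Directrix is the vertical line x = h − p = 6 − (19/2) = -7/2.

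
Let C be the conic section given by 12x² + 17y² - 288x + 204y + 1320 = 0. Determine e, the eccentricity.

e = √85/17

12(x² - 24x) + 17(y² + 12y) = -1320
Complete the square in x and y: 12(x - 12)² + 17(y + 6)² = -1320 + 1728 + 612 = 1020
Divide through by 1020 to get (x - 12)²/85 + (y + 6)²/60 = 1.
Ellipse, center (12, -6), major axis horizontal; a² = 85, b² = 60.
c² = a² - b² = 25, so c = 5.
e = c/a = 5/√85 = √85/17.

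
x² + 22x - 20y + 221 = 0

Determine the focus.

(-11, 10)

Only x is squared. Complete the square in x: (x + 11)² = 20(y - 5).
Vertex (-11, 5); 4p = 20 so p = 5. Opens up.
Focus is p units from the vertex along the axis: (h, k + p).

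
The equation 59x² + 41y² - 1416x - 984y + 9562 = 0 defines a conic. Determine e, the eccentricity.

e = 3√118/59

59(x² - 24x) + 41(y² - 24y) = -9562
59(x - 12)² + 41(y - 12)² = -9562 + 8496 + 5904 = 4838
Dividing both sides by 4838: (x - 12)²/82 + (y - 12)²/118 = 1
Ellipse, center (12, 12), major axis vertical; a² = 118, b² = 82.
c² = a² - b² = 36, so c = 6.
e = c/a = 6/√118 = 3√118/59.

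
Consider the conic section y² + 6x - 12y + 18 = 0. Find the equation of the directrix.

Only y is squared. Complete the square in y: (y - 6)² = -6(x - 3).
Vertex (3, 6); 4p = -6 so p = -3/2. Opens left.
Directrix is the vertical line x = h − p = 3 − (-3/2) = 9/2.

x = 9/2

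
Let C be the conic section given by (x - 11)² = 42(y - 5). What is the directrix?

Vertex (11, 5); 4p = 42 so p = 21/2. Opens up.
Directrix is the horizontal line y = k − p = 5 − (21/2) = -11/2.

y = -11/2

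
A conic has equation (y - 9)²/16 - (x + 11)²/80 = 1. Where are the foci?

Center (-11, 9). The positive term is the y-term, so the transverse axis is vertical; a² = 16, b² = 80.
c² = a² + b² = 16 + 80 = 96, so c = 4√6.
Foci lie on the vertical axis through the center: (h, k ± c).

(-11, 9 - 4√6) and (-11, 9 + 4√6)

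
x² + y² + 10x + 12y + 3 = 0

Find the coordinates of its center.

Group: (x² + 10x) + (y² + 12y) = -3
Completing the square gives (x + 5)² + (y + 6)² = -3 + 25 + 36 = 58.
So (x + 5)² + (y + 6)² = 58.
Circle centered at (-5, -6) with r² = 58.

(-5, -6)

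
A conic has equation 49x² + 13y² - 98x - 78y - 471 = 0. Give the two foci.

Collect terms: 49(x² - 2x) + 13(y² - 6y) = 471
49(x - 1)² + 13(y - 3)² = 471 + 49 + 117 = 637
Divide by 637: (x - 1)²/13 + (y - 3)²/49 = 1
Ellipse, center (1, 3), major axis vertical; a² = 49, b² = 13.
c² = a² - b² = 49 - 13 = 36, so c = 6.
Foci lie on the vertical axis through the center: (h, k ± c).

(1, -3) and (1, 9)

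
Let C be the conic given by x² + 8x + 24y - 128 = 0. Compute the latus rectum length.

Only x is squared. Complete the square in x: (x + 4)² = -24(y - 6).
Vertex (-4, 6); 4p = -24 so p = -6. Opens down.
Latus rectum length = |4p| = 24.

24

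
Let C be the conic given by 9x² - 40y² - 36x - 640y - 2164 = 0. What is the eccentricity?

e = 7/3

Group the x- and y-terms: 9(x² - 4x) -40(y² + 16y) = 2164
Complete the square in x and y: 9(x - 2)² -40(y + 8)² = 2164 + 36 - 2560 = -360
Dividing both sides by -360: (y + 8)²/9 - (x - 2)²/40 = 1
Hyperbola, center (2, -8), transverse axis vertical; a² = 9, b² = 40.
c² = a² + b² = 49, so c = 7.
e = c/a = 7/3.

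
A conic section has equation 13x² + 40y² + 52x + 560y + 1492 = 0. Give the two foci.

(-2 - 3√3, -7) and (-2 + 3√3, -7)

Collect terms: 13(x² + 4x) + 40(y² + 14y) = -1492
13(x + 2)² + 40(y + 7)² = -1492 + 52 + 1960 = 520
Divide by 520: (x + 2)²/40 + (y + 7)²/13 = 1
Ellipse, center (-2, -7), major axis horizontal; a² = 40, b² = 13.
c² = a² - b² = 40 - 13 = 27, so c = 3√3.
Foci lie on the horizontal axis through the center: (h ± c, k).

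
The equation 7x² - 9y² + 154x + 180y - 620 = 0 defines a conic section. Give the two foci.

(-23, 10) and (1, 10)

Group the x- and y-terms: 7(x² + 22x) -9(y² - 20y) = 620
7(x + 11)² -9(y - 10)² = 620 + 847 - 900 = 567
Divide through by 567 to get (x + 11)²/81 - (y - 10)²/63 = 1.
Hyperbola, center (-11, 10), transverse axis horizontal; a² = 81, b² = 63.
c² = a² + b² = 81 + 63 = 144, so c = 12.
Foci lie on the horizontal axis through the center: (h ± c, k).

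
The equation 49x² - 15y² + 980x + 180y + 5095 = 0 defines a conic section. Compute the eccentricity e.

e = 8/7

49(x² + 20x) -15(y² - 12y) = -5095
49(x + 10)² -15(y - 6)² = -5095 + 4900 - 540 = -735
Divide by -735: (y - 6)²/49 - (x + 10)²/15 = 1
Hyperbola, center (-10, 6), transverse axis vertical; a² = 49, b² = 15.
c² = a² + b² = 64, so c = 8.
e = c/a = 8/7.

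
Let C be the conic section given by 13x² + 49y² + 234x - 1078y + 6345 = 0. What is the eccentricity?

e = 6/7

Rearranging, 13(x² + 18x) + 49(y² - 22y) = -6345.
Completing the square gives 13(x + 9)² + 49(y - 11)² = -6345 + 1053 + 5929 = 637.
Divide through by 637 to get (x + 9)²/49 + (y - 11)²/13 = 1.
Ellipse, center (-9, 11), major axis horizontal; a² = 49, b² = 13.
c² = a² - b² = 36, so c = 6.
e = c/a = 6/7.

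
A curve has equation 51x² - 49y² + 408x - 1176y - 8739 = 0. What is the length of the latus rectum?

102/7

Rearranging, 51(x² + 8x) -49(y² + 24y) = 8739.
Completing the square gives 51(x + 4)² -49(y + 12)² = 8739 + 816 - 7056 = 2499.
Divide by 2499: (x + 4)²/49 - (y + 12)²/51 = 1
Hyperbola, center (-4, -12), transverse axis horizontal; a² = 49, b² = 51.
Latus rectum length = 2b²/a = 2·51/7 = 102/7.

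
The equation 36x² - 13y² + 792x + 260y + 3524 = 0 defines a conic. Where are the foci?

Collect terms: 36(x² + 22x) -13(y² - 20y) = -3524
Complete the square in x and y: 36(x + 11)² -13(y - 10)² = -3524 + 4356 - 1300 = -468
Divide through by -468 to get (y - 10)²/36 - (x + 11)²/13 = 1.
Hyperbola, center (-11, 10), transverse axis vertical; a² = 36, b² = 13.
c² = a² + b² = 36 + 13 = 49, so c = 7.
Foci lie on the vertical axis through the center: (h, k ± c).

(-11, 3) and (-11, 17)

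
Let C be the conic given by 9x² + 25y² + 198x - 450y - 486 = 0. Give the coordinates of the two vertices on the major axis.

Rearranging, 9(x² + 22x) + 25(y² - 18y) = 486.
Completing the square gives 9(x + 11)² + 25(y - 9)² = 486 + 1089 + 2025 = 3600.
Dividing both sides by 3600: (x + 11)²/400 + (y - 9)²/144 = 1
Ellipse, center (-11, 9), major axis horizontal; a² = 400, b² = 144.
a = 20. Vertices at (h ± a, k).

(-31, 9) and (9, 9)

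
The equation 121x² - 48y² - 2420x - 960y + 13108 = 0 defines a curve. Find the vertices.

(10, -21) and (10, 1)

Group: 121(x² - 20x) -48(y² + 20y) = -13108
121(x - 10)² -48(y + 10)² = -13108 + 12100 - 4800 = -5808
Divide through by -5808 to get (y + 10)²/121 - (x - 10)²/48 = 1.
Hyperbola, center (10, -10), transverse axis vertical; a² = 121, b² = 48.
a = 11. Vertices at (h, k ± a).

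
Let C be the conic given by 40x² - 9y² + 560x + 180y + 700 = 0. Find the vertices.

(-10, 10) and (-4, 10)

Collect terms: 40(x² + 14x) -9(y² - 20y) = -700
Complete the square: 40(x + 7)² -9(y - 10)² = -700 + 1960 - 900 = 360
Divide through by 360 to get (x + 7)²/9 - (y - 10)²/40 = 1.
Hyperbola, center (-7, 10), transverse axis horizontal; a² = 9, b² = 40.
a = 3. Vertices at (h ± a, k).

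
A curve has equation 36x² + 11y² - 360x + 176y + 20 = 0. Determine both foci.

Group: 36(x² - 10x) + 11(y² + 16y) = -20
Completing the square gives 36(x - 5)² + 11(y + 8)² = -20 + 900 + 704 = 1584.
Divide by 1584: (x - 5)²/44 + (y + 8)²/144 = 1
Ellipse, center (5, -8), major axis vertical; a² = 144, b² = 44.
c² = a² - b² = 144 - 44 = 100, so c = 10.
Foci lie on the vertical axis through the center: (h, k ± c).

(5, -18) and (5, 2)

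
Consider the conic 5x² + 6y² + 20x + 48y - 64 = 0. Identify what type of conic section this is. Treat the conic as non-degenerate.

No xy term. Coefficients of x² and y² are A = 5, C = 6.
A and C have the same sign but A ≠ C ⇒ ellipse.

ellipse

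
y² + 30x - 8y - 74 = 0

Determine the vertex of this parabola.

Only y is squared. Complete the square in y: (y - 4)² = -30(x - 3).
Vertex (3, 4); 4p = -30 so p = -15/2. Opens left.

(3, 4)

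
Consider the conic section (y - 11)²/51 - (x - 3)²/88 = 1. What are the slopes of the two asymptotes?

Center (3, 11). The positive term is the y-term, so the transverse axis is vertical; a² = 51, b² = 88.
For a vertical hyperbola the asymptotes have slope ±a/b.
Here that is ±√51/2√22 = ±√1122/44.

√1122/44 and -√1122/44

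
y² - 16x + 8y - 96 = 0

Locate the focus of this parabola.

Only y is squared. Complete the square in y: (y + 4)² = 16(x + 7).
Vertex (-7, -4); 4p = 16 so p = 4. Opens right.
Focus is p units from the vertex along the axis: (h + p, k).

(-3, -4)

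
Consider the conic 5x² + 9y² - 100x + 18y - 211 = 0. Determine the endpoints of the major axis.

(-2, -1) and (22, -1)

Collect terms: 5(x² - 20x) + 9(y² + 2y) = 211
5(x - 10)² + 9(y + 1)² = 211 + 500 + 9 = 720
Divide by 720: (x - 10)²/144 + (y + 1)²/80 = 1
Ellipse, center (10, -1), major axis horizontal; a² = 144, b² = 80.
a = 12. Vertices at (h ± a, k).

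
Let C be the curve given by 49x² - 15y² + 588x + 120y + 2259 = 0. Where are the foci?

(-6, -4) and (-6, 12)

Rearranging, 49(x² + 12x) -15(y² - 8y) = -2259.
Complete the square in x and y: 49(x + 6)² -15(y - 4)² = -2259 + 1764 - 240 = -735
Divide by -735: (y - 4)²/49 - (x + 6)²/15 = 1
Hyperbola, center (-6, 4), transverse axis vertical; a² = 49, b² = 15.
c² = a² + b² = 49 + 15 = 64, so c = 8.
Foci lie on the vertical axis through the center: (h, k ± c).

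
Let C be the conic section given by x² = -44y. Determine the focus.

(0, -11)

Vertex (0, 0); 4p = -44 so p = -11. Opens down.
Focus is p units from the vertex along the axis: (h, k + p).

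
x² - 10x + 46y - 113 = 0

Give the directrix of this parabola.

y = 29/2

Only x is squared. Complete the square in x: (x - 5)² = -46(y - 3).
Vertex (5, 3); 4p = -46 so p = -23/2. Opens down.
Directrix is the horizontal line y = k − p = 3 − (-23/2) = 29/2.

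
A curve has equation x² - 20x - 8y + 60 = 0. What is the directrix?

Only x is squared. Complete the square in x: (x - 10)² = 8(y + 5).
Vertex (10, -5); 4p = 8 so p = 2. Opens up.
Directrix is the horizontal line y = k − p = -5 − (2) = -7.

y = -7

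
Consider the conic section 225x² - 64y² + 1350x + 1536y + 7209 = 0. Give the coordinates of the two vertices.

Rearranging, 225(x² + 6x) -64(y² - 24y) = -7209.
225(x + 3)² -64(y - 12)² = -7209 + 2025 - 9216 = -14400
Dividing both sides by -14400: (y - 12)²/225 - (x + 3)²/64 = 1
Hyperbola, center (-3, 12), transverse axis vertical; a² = 225, b² = 64.
a = 15. Vertices at (h, k ± a).

(-3, -3) and (-3, 27)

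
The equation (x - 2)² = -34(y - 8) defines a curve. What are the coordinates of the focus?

(2, -1/2)

Vertex (2, 8); 4p = -34 so p = -17/2. Opens down.
Focus is p units from the vertex along the axis: (h, k + p).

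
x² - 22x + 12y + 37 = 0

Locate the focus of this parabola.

Only x is squared. Complete the square in x: (x - 11)² = -12(y - 7).
Vertex (11, 7); 4p = -12 so p = -3. Opens down.
Focus is p units from the vertex along the axis: (h, k + p).

(11, 4)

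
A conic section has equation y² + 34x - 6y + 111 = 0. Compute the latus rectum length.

Only y is squared. Complete the square in y: (y - 3)² = -34(x + 3).
Vertex (-3, 3); 4p = -34 so p = -17/2. Opens left.
Latus rectum length = |4p| = 34.

34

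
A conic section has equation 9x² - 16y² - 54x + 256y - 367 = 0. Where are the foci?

(3, -2) and (3, 18)

9(x² - 6x) -16(y² - 16y) = 367
9(x - 3)² -16(y - 8)² = 367 + 81 - 1024 = -576
Divide through by -576 to get (y - 8)²/36 - (x - 3)²/64 = 1.
Hyperbola, center (3, 8), transverse axis vertical; a² = 36, b² = 64.
c² = a² + b² = 36 + 64 = 100, so c = 10.
Foci lie on the vertical axis through the center: (h, k ± c).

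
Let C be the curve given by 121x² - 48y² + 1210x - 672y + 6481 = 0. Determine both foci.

(-5, -20) and (-5, 6)

Rearranging, 121(x² + 10x) -48(y² + 14y) = -6481.
Completing the square gives 121(x + 5)² -48(y + 7)² = -6481 + 3025 - 2352 = -5808.
Divide by -5808: (y + 7)²/121 - (x + 5)²/48 = 1
Hyperbola, center (-5, -7), transverse axis vertical; a² = 121, b² = 48.
c² = a² + b² = 121 + 48 = 169, so c = 13.
Foci lie on the vertical axis through the center: (h, k ± c).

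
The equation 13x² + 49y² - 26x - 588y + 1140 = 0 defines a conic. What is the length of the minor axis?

2√13

13(x² - 2x) + 49(y² - 12y) = -1140
Complete the square: 13(x - 1)² + 49(y - 6)² = -1140 + 13 + 1764 = 637
Divide through by 637 to get (x - 1)²/49 + (y - 6)²/13 = 1.
Ellipse, center (1, 6), major axis horizontal; a² = 49, b² = 13.
b² = 13 so b = √13; the minor axis has length 2b = 2√13.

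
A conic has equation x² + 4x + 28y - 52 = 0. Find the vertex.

Only x is squared. Complete the square in x: (x + 2)² = -28(y - 2).
Vertex (-2, 2); 4p = -28 so p = -7. Opens down.

(-2, 2)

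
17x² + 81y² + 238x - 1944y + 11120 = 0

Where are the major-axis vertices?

Rearranging, 17(x² + 14x) + 81(y² - 24y) = -11120.
Complete the square: 17(x + 7)² + 81(y - 12)² = -11120 + 833 + 11664 = 1377
Dividing both sides by 1377: (x + 7)²/81 + (y - 12)²/17 = 1
Ellipse, center (-7, 12), major axis horizontal; a² = 81, b² = 17.
a = 9. Vertices at (h ± a, k).

(-16, 12) and (2, 12)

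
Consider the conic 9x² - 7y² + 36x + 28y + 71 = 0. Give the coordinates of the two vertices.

(-2, -1) and (-2, 5)

Group: 9(x² + 4x) -7(y² - 4y) = -71
9(x + 2)² -7(y - 2)² = -71 + 36 - 28 = -63
Divide by -63: (y - 2)²/9 - (x + 2)²/7 = 1
Hyperbola, center (-2, 2), transverse axis vertical; a² = 9, b² = 7.
a = 3. Vertices at (h, k ± a).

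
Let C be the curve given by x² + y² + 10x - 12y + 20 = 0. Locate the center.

(-5, 6)

(x² + 10x) + (y² - 12y) = -20
Complete the square in x and y: (x + 5)² + (y - 6)² = -20 + 25 + 36 = 41
So (x + 5)² + (y - 6)² = 41.
Circle centered at (-5, 6) with r² = 41.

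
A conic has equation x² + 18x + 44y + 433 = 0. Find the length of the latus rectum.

44

Only x is squared. Complete the square in x: (x + 9)² = -44(y + 8).
Vertex (-9, -8); 4p = -44 so p = -11. Opens down.
Latus rectum length = |4p| = 44.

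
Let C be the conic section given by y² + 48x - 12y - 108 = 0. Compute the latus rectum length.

48

Only y is squared. Complete the square in y: (y - 6)² = -48(x - 3).
Vertex (3, 6); 4p = -48 so p = -12. Opens left.
Latus rectum length = |4p| = 48.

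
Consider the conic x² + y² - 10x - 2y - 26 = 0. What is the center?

(5, 1)

Rearranging, (x² - 10x) + (y² - 2y) = 26.
Complete the square in x and y: (x - 5)² + (y - 1)² = 26 + 25 + 1 = 52
So (x - 5)² + (y - 1)² = 52.
Circle centered at (5, 1) with r² = 52.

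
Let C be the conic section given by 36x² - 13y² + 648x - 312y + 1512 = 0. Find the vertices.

(-9, -18) and (-9, -6)

36(x² + 18x) -13(y² + 24y) = -1512
Complete the square in x and y: 36(x + 9)² -13(y + 12)² = -1512 + 2916 - 1872 = -468
Dividing both sides by -468: (y + 12)²/36 - (x + 9)²/13 = 1
Hyperbola, center (-9, -12), transverse axis vertical; a² = 36, b² = 13.
a = 6. Vertices at (h, k ± a).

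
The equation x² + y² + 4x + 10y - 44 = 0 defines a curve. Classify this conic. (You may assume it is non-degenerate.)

circle

No xy term. Coefficients of x² and y² are A = 1, C = 1.
A = C (same sign) ⇒ circle.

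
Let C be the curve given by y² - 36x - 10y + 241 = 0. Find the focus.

Only y is squared. Complete the square in y: (y - 5)² = 36(x - 6).
Vertex (6, 5); 4p = 36 so p = 9. Opens right.
Focus is p units from the vertex along the axis: (h + p, k).

(15, 5)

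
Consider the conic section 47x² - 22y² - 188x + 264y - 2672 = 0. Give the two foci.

(2 - √138, 6) and (2 + √138, 6)

Group the x- and y-terms: 47(x² - 4x) -22(y² - 12y) = 2672
Complete the square: 47(x - 2)² -22(y - 6)² = 2672 + 188 - 792 = 2068
Dividing both sides by 2068: (x - 2)²/44 - (y - 6)²/94 = 1
Hyperbola, center (2, 6), transverse axis horizontal; a² = 44, b² = 94.
c² = a² + b² = 44 + 94 = 138, so c = √138.
Foci lie on the horizontal axis through the center: (h ± c, k).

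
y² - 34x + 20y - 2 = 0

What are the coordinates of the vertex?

(-3, -10)

Only y is squared. Complete the square in y: (y + 10)² = 34(x + 3).
Vertex (-3, -10); 4p = 34 so p = 17/2. Opens right.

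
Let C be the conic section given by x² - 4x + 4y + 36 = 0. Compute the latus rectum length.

4

Only x is squared. Complete the square in x: (x - 2)² = -4(y + 8).
Vertex (2, -8); 4p = -4 so p = -1. Opens down.
Latus rectum length = |4p| = 4.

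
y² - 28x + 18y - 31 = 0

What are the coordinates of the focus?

(3, -9)

Only y is squared. Complete the square in y: (y + 9)² = 28(x + 4).
Vertex (-4, -9); 4p = 28 so p = 7. Opens right.
Focus is p units from the vertex along the axis: (h + p, k).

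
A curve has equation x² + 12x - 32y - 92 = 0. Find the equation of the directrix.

y = -12

Only x is squared. Complete the square in x: (x + 6)² = 32(y + 4).
Vertex (-6, -4); 4p = 32 so p = 8. Opens up.
Directrix is the horizontal line y = k − p = -4 − (8) = -12.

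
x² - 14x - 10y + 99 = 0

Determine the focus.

Only x is squared. Complete the square in x: (x - 7)² = 10(y - 5).
Vertex (7, 5); 4p = 10 so p = 5/2. Opens up.
Focus is p units from the vertex along the axis: (h, k + p).

(7, 15/2)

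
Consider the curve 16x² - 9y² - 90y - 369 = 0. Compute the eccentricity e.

e = 5/3

Rearranging, 16x² -9(y² + 10y) = 369.
Complete the square in x and y: 16x² -9(y + 5)² = 369 + 0 - 225 = 144
Divide by 144: x²/9 - (y + 5)²/16 = 1
Hyperbola, center (0, -5), transverse axis horizontal; a² = 9, b² = 16.
c² = a² + b² = 25, so c = 5.
e = c/a = 5/3.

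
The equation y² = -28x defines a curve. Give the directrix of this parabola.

Vertex (0, 0); 4p = -28 so p = -7. Opens left.
Directrix is the vertical line x = h − p = 0 − (-7) = 7.

x = 7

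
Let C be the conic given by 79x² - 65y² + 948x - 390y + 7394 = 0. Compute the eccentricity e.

e = 12√79/79

Rearranging, 79(x² + 12x) -65(y² + 6y) = -7394.
Completing the square gives 79(x + 6)² -65(y + 3)² = -7394 + 2844 - 585 = -5135.
Divide by -5135: (y + 3)²/79 - (x + 6)²/65 = 1
Hyperbola, center (-6, -3), transverse axis vertical; a² = 79, b² = 65.
c² = a² + b² = 144, so c = 12.
e = c/a = 12/√79 = 12√79/79.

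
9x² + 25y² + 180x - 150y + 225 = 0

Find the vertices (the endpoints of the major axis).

Group: 9(x² + 20x) + 25(y² - 6y) = -225
Complete the square: 9(x + 10)² + 25(y - 3)² = -225 + 900 + 225 = 900
Divide through by 900 to get (x + 10)²/100 + (y - 3)²/36 = 1.
Ellipse, center (-10, 3), major axis horizontal; a² = 100, b² = 36.
a = 10. Vertices at (h ± a, k).

(-20, 3) and (0, 3)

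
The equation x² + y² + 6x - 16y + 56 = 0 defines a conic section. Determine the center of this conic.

Group the x- and y-terms: (x² + 6x) + (y² - 16y) = -56
(x + 3)² + (y - 8)² = -56 + 9 + 64 = 17
So (x + 3)² + (y - 8)² = 17.
Circle centered at (-3, 8) with r² = 17.

(-3, 8)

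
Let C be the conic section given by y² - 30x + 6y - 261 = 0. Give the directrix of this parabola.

Only y is squared. Complete the square in y: (y + 3)² = 30(x + 9).
Vertex (-9, -3); 4p = 30 so p = 15/2. Opens right.
Directrix is the vertical line x = h − p = -9 − (15/2) = -33/2.

x = -33/2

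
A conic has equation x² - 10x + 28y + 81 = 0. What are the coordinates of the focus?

Only x is squared. Complete the square in x: (x - 5)² = -28(y + 2).
Vertex (5, -2); 4p = -28 so p = -7. Opens down.
Focus is p units from the vertex along the axis: (h, k + p).

(5, -9)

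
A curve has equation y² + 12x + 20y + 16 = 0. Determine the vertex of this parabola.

Only y is squared. Complete the square in y: (y + 10)² = -12(x - 7).
Vertex (7, -10); 4p = -12 so p = -3. Opens left.

(7, -10)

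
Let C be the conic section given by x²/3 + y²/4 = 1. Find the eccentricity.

Center (0, 0). The larger denominator 4 sits under the y-term, so the major axis is vertical; a² = 4, b² = 3.
c² = a² - b² = 1, so c = 1.
e = c/a = 1/2.

e = 1/2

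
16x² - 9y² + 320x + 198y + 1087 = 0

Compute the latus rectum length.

9

Rearranging, 16(x² + 20x) -9(y² - 22y) = -1087.
Completing the square gives 16(x + 10)² -9(y - 11)² = -1087 + 1600 - 1089 = -576.
Divide through by -576 to get (y - 11)²/64 - (x + 10)²/36 = 1.
Hyperbola, center (-10, 11), transverse axis vertical; a² = 64, b² = 36.
Latus rectum length = 2b²/a = 2·36/8 = 9.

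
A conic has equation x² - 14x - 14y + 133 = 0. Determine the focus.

Only x is squared. Complete the square in x: (x - 7)² = 14(y - 6).
Vertex (7, 6); 4p = 14 so p = 7/2. Opens up.
Focus is p units from the vertex along the axis: (h, k + p).

(7, 19/2)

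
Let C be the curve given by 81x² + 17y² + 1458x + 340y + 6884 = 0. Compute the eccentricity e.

81(x² + 18x) + 17(y² + 20y) = -6884
Complete the square in x and y: 81(x + 9)² + 17(y + 10)² = -6884 + 6561 + 1700 = 1377
Divide through by 1377 to get (x + 9)²/17 + (y + 10)²/81 = 1.
Ellipse, center (-9, -10), major axis vertical; a² = 81, b² = 17.
c² = a² - b² = 64, so c = 8.
e = c/a = 8/9.

e = 8/9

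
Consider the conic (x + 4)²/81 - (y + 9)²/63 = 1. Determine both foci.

Center (-4, -9). The positive term is the x-term, so the transverse axis is horizontal; a² = 81, b² = 63.
c² = a² + b² = 81 + 63 = 144, so c = 12.
Foci lie on the horizontal axis through the center: (h ± c, k).

(-16, -9) and (8, -9)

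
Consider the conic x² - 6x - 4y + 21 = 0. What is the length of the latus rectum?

4

Only x is squared. Complete the square in x: (x - 3)² = 4(y - 3).
Vertex (3, 3); 4p = 4 so p = 1. Opens up.
Latus rectum length = |4p| = 4.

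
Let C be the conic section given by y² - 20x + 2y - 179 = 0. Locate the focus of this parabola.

(-4, -1)

Only y is squared. Complete the square in y: (y + 1)² = 20(x + 9).
Vertex (-9, -1); 4p = 20 so p = 5. Opens right.
Focus is p units from the vertex along the axis: (h + p, k).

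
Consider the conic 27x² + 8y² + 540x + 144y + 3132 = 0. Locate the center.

(-10, -9)

Group the x- and y-terms: 27(x² + 20x) + 8(y² + 18y) = -3132
Complete the square: 27(x + 10)² + 8(y + 9)² = -3132 + 2700 + 648 = 216
Dividing both sides by 216: (x + 10)²/8 + (y + 9)²/27 = 1
Ellipse with center (-10, -9).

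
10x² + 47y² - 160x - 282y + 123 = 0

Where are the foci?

Group the x- and y-terms: 10(x² - 16x) + 47(y² - 6y) = -123
Complete the square in x and y: 10(x - 8)² + 47(y - 3)² = -123 + 640 + 423 = 940
Divide through by 940 to get (x - 8)²/94 + (y - 3)²/20 = 1.
Ellipse, center (8, 3), major axis horizontal; a² = 94, b² = 20.
c² = a² - b² = 94 - 20 = 74, so c = √74.
Foci lie on the horizontal axis through the center: (h ± c, k).

(8 - √74, 3) and (8 + √74, 3)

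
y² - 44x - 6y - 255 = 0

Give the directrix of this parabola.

x = -17

Only y is squared. Complete the square in y: (y - 3)² = 44(x + 6).
Vertex (-6, 3); 4p = 44 so p = 11. Opens right.
Directrix is the vertical line x = h − p = -6 − (11) = -17.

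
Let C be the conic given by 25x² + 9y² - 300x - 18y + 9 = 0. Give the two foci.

Rearranging, 25(x² - 12x) + 9(y² - 2y) = -9.
Complete the square in x and y: 25(x - 6)² + 9(y - 1)² = -9 + 900 + 9 = 900
Divide by 900: (x - 6)²/36 + (y - 1)²/100 = 1
Ellipse, center (6, 1), major axis vertical; a² = 100, b² = 36.
c² = a² - b² = 100 - 36 = 64, so c = 8.
Foci lie on the vertical axis through the center: (h, k ± c).

(6, -7) and (6, 9)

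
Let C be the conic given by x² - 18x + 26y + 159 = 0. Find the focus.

(9, -19/2)

Only x is squared. Complete the square in x: (x - 9)² = -26(y + 3).
Vertex (9, -3); 4p = -26 so p = -13/2. Opens down.
Focus is p units from the vertex along the axis: (h, k + p).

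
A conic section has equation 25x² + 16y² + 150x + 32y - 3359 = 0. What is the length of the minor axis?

Group the x- and y-terms: 25(x² + 6x) + 16(y² + 2y) = 3359
Completing the square gives 25(x + 3)² + 16(y + 1)² = 3359 + 225 + 16 = 3600.
Divide through by 3600 to get (x + 3)²/144 + (y + 1)²/225 = 1.
Ellipse, center (-3, -1), major axis vertical; a² = 225, b² = 144.
b² = 144 so b = 12; the minor axis has length 2b = 24.

24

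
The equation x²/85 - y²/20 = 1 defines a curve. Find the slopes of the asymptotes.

Center (0, 0). The positive term is the x-term, so the transverse axis is horizontal; a² = 85, b² = 20.
For a horizontal hyperbola the asymptotes have slope ±b/a.
Here that is ±2√5/√85 = ±2√17/17.

2√17/17 and -2√17/17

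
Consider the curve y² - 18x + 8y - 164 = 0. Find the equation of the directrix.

Only y is squared. Complete the square in y: (y + 4)² = 18(x + 10).
Vertex (-10, -4); 4p = 18 so p = 9/2. Opens right.
Directrix is the vertical line x = h − p = -10 − (9/2) = -29/2.

x = -29/2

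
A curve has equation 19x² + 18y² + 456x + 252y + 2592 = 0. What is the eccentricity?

e = √19/19

Group: 19(x² + 24x) + 18(y² + 14y) = -2592
Complete the square: 19(x + 12)² + 18(y + 7)² = -2592 + 2736 + 882 = 1026
Divide by 1026: (x + 12)²/54 + (y + 7)²/57 = 1
Ellipse, center (-12, -7), major axis vertical; a² = 57, b² = 54.
c² = a² - b² = 3, so c = √3.
e = c/a = √3/√57 = √19/19.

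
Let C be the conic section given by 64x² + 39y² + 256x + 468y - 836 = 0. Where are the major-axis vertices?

(-2, -14) and (-2, 2)

64(x² + 4x) + 39(y² + 12y) = 836
64(x + 2)² + 39(y + 6)² = 836 + 256 + 1404 = 2496
Divide through by 2496 to get (x + 2)²/39 + (y + 6)²/64 = 1.
Ellipse, center (-2, -6), major axis vertical; a² = 64, b² = 39.
a = 8. Vertices at (h, k ± a).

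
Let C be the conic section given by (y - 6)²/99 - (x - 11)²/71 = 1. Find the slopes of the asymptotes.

3√781/71 and -3√781/71

Center (11, 6). The positive term is the y-term, so the transverse axis is vertical; a² = 99, b² = 71.
For a vertical hyperbola the asymptotes have slope ±a/b.
Here that is ±3√11/√71 = ±3√781/71.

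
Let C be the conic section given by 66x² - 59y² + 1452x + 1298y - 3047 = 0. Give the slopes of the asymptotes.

√3894/59 and -√3894/59

Rearranging, 66(x² + 22x) -59(y² - 22y) = 3047.
Completing the square gives 66(x + 11)² -59(y - 11)² = 3047 + 7986 - 7139 = 3894.
Dividing both sides by 3894: (x + 11)²/59 - (y - 11)²/66 = 1
Hyperbola, center (-11, 11), transverse axis horizontal; a² = 59, b² = 66.
For a horizontal hyperbola the asymptotes have slope ±b/a.
Here that is ±√66/√59 = ±√3894/59.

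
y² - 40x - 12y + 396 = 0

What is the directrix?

x = -1

Only y is squared. Complete the square in y: (y - 6)² = 40(x - 9).
Vertex (9, 6); 4p = 40 so p = 10. Opens right.
Directrix is the vertical line x = h − p = 9 − (10) = -1.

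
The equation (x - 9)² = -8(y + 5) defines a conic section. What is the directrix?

y = -3

Vertex (9, -5); 4p = -8 so p = -2. Opens down.
Directrix is the horizontal line y = k − p = -5 − (-2) = -3.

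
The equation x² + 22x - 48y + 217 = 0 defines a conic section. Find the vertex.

(-11, 2)

Only x is squared. Complete the square in x: (x + 11)² = 48(y - 2).
Vertex (-11, 2); 4p = 48 so p = 12. Opens up.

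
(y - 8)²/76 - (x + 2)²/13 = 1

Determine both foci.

Center (-2, 8). The positive term is the y-term, so the transverse axis is vertical; a² = 76, b² = 13.
c² = a² + b² = 76 + 13 = 89, so c = √89.
Foci lie on the vertical axis through the center: (h, k ± c).

(-2, 8 - √89) and (-2, 8 + √89)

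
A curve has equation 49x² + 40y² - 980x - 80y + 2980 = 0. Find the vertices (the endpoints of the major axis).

(10, -6) and (10, 8)

Group the x- and y-terms: 49(x² - 20x) + 40(y² - 2y) = -2980
Completing the square gives 49(x - 10)² + 40(y - 1)² = -2980 + 4900 + 40 = 1960.
Divide through by 1960 to get (x - 10)²/40 + (y - 1)²/49 = 1.
Ellipse, center (10, 1), major axis vertical; a² = 49, b² = 40.
a = 7. Vertices at (h, k ± a).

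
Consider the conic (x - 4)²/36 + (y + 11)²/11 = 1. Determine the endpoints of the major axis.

(-2, -11) and (10, -11)

Center (4, -11). The larger denominator 36 sits under the x-term, so the major axis is horizontal; a² = 36, b² = 11.
a = 6. Vertices at (h ± a, k).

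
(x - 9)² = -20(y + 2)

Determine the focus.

Vertex (9, -2); 4p = -20 so p = -5. Opens down.
Focus is p units from the vertex along the axis: (h, k + p).

(9, -7)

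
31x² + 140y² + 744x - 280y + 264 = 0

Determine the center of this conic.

(-12, 1)

Collect terms: 31(x² + 24x) + 140(y² - 2y) = -264
Completing the square gives 31(x + 12)² + 140(y - 1)² = -264 + 4464 + 140 = 4340.
Divide through by 4340 to get (x + 12)²/140 + (y - 1)²/31 = 1.
Ellipse with center (-12, 1).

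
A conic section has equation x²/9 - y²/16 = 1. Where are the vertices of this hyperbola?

Center (0, 0). The positive term is the x-term, so the transverse axis is horizontal; a² = 9, b² = 16.
a = 3. Vertices at (h ± a, k).

(-3, 0) and (3, 0)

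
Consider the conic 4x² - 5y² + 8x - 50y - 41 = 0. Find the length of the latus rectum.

4(x² + 2x) -5(y² + 10y) = 41
4(x + 1)² -5(y + 5)² = 41 + 4 - 125 = -80
Divide through by -80 to get (y + 5)²/16 - (x + 1)²/20 = 1.
Hyperbola, center (-1, -5), transverse axis vertical; a² = 16, b² = 20.
Latus rectum length = 2b²/a = 2·20/4 = 10.

10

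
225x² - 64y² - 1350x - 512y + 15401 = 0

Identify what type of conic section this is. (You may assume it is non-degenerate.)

hyperbola

No xy term. Coefficients of x² and y² are A = 225, C = -64.
A and C have opposite signs ⇒ hyperbola.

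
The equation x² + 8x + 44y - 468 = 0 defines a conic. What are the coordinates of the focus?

(-4, 0)

Only x is squared. Complete the square in x: (x + 4)² = -44(y - 11).
Vertex (-4, 11); 4p = -44 so p = -11. Opens down.
Focus is p units from the vertex along the axis: (h, k + p).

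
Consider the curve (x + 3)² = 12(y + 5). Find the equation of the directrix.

y = -8

Vertex (-3, -5); 4p = 12 so p = 3. Opens up.
Directrix is the horizontal line y = k − p = -5 − (3) = -8.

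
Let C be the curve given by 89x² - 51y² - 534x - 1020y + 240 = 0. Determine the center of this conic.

(3, -10)

89(x² - 6x) -51(y² + 20y) = -240
Complete the square in x and y: 89(x - 3)² -51(y + 10)² = -240 + 801 - 5100 = -4539
Dividing both sides by -4539: (y + 10)²/89 - (x - 3)²/51 = 1
Hyperbola with center (3, -10).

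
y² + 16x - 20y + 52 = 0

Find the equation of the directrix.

x = 7

Only y is squared. Complete the square in y: (y - 10)² = -16(x - 3).
Vertex (3, 10); 4p = -16 so p = -4. Opens left.
Directrix is the vertical line x = h − p = 3 − (-4) = 7.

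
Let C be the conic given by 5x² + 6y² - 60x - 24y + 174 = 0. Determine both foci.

(5, 2) and (7, 2)

Rearranging, 5(x² - 12x) + 6(y² - 4y) = -174.
Completing the square gives 5(x - 6)² + 6(y - 2)² = -174 + 180 + 24 = 30.
Dividing both sides by 30: (x - 6)²/6 + (y - 2)²/5 = 1
Ellipse, center (6, 2), major axis horizontal; a² = 6, b² = 5.
c² = a² - b² = 6 - 5 = 1, so c = 1.
Foci lie on the horizontal axis through the center: (h ± c, k).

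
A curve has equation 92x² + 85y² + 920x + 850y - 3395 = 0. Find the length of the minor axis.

2√85

Rearranging, 92(x² + 10x) + 85(y² + 10y) = 3395.
92(x + 5)² + 85(y + 5)² = 3395 + 2300 + 2125 = 7820
Divide by 7820: (x + 5)²/85 + (y + 5)²/92 = 1
Ellipse, center (-5, -5), major axis vertical; a² = 92, b² = 85.
b² = 85 so b = √85; the minor axis has length 2b = 2√85.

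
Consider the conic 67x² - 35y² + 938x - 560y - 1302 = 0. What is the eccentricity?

Collect terms: 67(x² + 14x) -35(y² + 16y) = 1302
Completing the square gives 67(x + 7)² -35(y + 8)² = 1302 + 3283 - 2240 = 2345.
Divide by 2345: (x + 7)²/35 - (y + 8)²/67 = 1
Hyperbola, center (-7, -8), transverse axis horizontal; a² = 35, b² = 67.
c² = a² + b² = 102, so c = √102.
e = c/a = √102/√35 = √3570/35.

e = √3570/35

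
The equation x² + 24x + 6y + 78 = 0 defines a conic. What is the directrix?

y = 25/2

Only x is squared. Complete the square in x: (x + 12)² = -6(y - 11).
Vertex (-12, 11); 4p = -6 so p = -3/2. Opens down.
Directrix is the horizontal line y = k − p = 11 − (-3/2) = 25/2.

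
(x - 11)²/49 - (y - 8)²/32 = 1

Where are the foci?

(2, 8) and (20, 8)

Center (11, 8). The positive term is the x-term, so the transverse axis is horizontal; a² = 49, b² = 32.
c² = a² + b² = 49 + 32 = 81, so c = 9.
Foci lie on the horizontal axis through the center: (h ± c, k).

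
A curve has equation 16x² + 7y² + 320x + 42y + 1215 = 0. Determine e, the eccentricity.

Rearranging, 16(x² + 20x) + 7(y² + 6y) = -1215.
Completing the square gives 16(x + 10)² + 7(y + 3)² = -1215 + 1600 + 63 = 448.
Divide through by 448 to get (x + 10)²/28 + (y + 3)²/64 = 1.
Ellipse, center (-10, -3), major axis vertical; a² = 64, b² = 28.
c² = a² - b² = 36, so c = 6.
e = c/a = 6/8 = 3/4.

e = 3/4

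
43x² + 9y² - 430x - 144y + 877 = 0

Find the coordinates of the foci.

Group: 43(x² - 10x) + 9(y² - 16y) = -877
Completing the square gives 43(x - 5)² + 9(y - 8)² = -877 + 1075 + 576 = 774.
Dividing both sides by 774: (x - 5)²/18 + (y - 8)²/86 = 1
Ellipse, center (5, 8), major axis vertical; a² = 86, b² = 18.
c² = a² - b² = 86 - 18 = 68, so c = 2√17.
Foci lie on the vertical axis through the center: (h, k ± c).

(5, 8 - 2√17) and (5, 8 + 2√17)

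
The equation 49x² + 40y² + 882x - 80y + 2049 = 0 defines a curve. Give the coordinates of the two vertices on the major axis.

(-9, -6) and (-9, 8)

Group: 49(x² + 18x) + 40(y² - 2y) = -2049
Complete the square: 49(x + 9)² + 40(y - 1)² = -2049 + 3969 + 40 = 1960
Divide through by 1960 to get (x + 9)²/40 + (y - 1)²/49 = 1.
Ellipse, center (-9, 1), major axis vertical; a² = 49, b² = 40.
a = 7. Vertices at (h, k ± a).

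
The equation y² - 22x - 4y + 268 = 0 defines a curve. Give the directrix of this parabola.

Only y is squared. Complete the square in y: (y - 2)² = 22(x - 12).
Vertex (12, 2); 4p = 22 so p = 11/2. Opens right.
Directrix is the vertical line x = h − p = 12 − (11/2) = 13/2.

x = 13/2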